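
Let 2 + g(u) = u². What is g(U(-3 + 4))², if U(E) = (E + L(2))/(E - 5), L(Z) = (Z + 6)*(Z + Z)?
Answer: 1117249/256 ≈ 4364.3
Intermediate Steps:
L(Z) = 2*Z*(6 + Z) (L(Z) = (6 + Z)*(2*Z) = 2*Z*(6 + Z))
U(E) = (32 + E)/(-5 + E) (U(E) = (E + 2*2*(6 + 2))/(E - 5) = (E + 2*2*8)/(-5 + E) = (E + 32)/(-5 + E) = (32 + E)/(-5 + E))
g(u) = -2 + u²
g(U(-3 + 4))² = (-2 + ((32 + (-3 + 4))/(-5 + (-3 + 4)))²)² = (-2 + ((32 + 1)/(-5 + 1))²)² = (-2 + (33/(-4))²)² = (-2 + (-¼*33)²)² = (-2 + (-33/4)²)² = (-2 + 1089/16)² = (1057/16)² = 1117249/256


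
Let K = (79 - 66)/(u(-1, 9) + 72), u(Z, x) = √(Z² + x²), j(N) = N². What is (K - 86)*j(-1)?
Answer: -218918/2551 - 13*√82/5102 ≈ -85.840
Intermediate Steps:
K = 13/(72 + √82) (K = (79 - 66)/(√((-1)² + 9²) + 72) = 13/(√(1 + 81) + 72) = 13/(√82 + 72) = 13/(72 + √82) ≈ 0.16038)
(K - 86)*j(-1) = ((468/2551 - 13*√82/5102) - 86)*(-1)² = (-218918/2551 - 13*√82/5102)*1 = -218918/2551 - 13*√82/5102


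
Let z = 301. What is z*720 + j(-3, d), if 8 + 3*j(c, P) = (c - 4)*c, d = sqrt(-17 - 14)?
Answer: 650173/3 ≈ 2.1672e+5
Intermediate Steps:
d = I*sqrt(31) (d = sqrt(-31) = I*sqrt(31) ≈ 5.5678*I)
j(c, P) = -8/3 + c*(-4 + c)/3 (j(c, P) = -8/3 + ((c - 4)*c)/3 = -8/3 + ((-4 + c)*c)/3 = -8/3 + (c*(-4 + c))/3 = -8/3 + c*(-4 + c)/3)
z*720 + j(-3, d) = 301*720 + (-8/3 - 4/3*(-3) + (1/3)*(-3)**2) = 216720 + (-8/3 + 4 + (1/3)*9) = 216720 + (-8/3 + 4 + 3) = 216720 + 13/3 = 650173/3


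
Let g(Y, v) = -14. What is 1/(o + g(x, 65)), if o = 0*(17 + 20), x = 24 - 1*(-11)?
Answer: -1/14 ≈ -0.071429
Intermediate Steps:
x = 35 (x = 24 + 11 = 35)
o = 0 (o = 0*37 = 0)
1/(o + g(x, 65)) = 1/(0 - 14) = 1/(-14) = -1/14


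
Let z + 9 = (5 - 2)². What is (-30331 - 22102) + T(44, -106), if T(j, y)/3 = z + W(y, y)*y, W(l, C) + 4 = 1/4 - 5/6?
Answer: -101951/2 ≈ -50976.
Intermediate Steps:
W(l, C) = -55/12 (W(l, C) = -4 + (1/4 - 5/6) = -4 + (1*(¼) - 5*⅙) = -4 + (¼ - ⅚) = -4 - 7/12 = -55/12)
z = 0 (z = -9 + (5 - 2)² = -9 + 3² = -9 + 9 = 0)
T(j, y) = -55*y/4 (T(j, y) = 3*(0 - 55*y/12) = 3*(-55*y/12) = -55*y/4)
(-30331 - 22102) + T(44, -106) = (-30331 - 22102) - 55/4*(-106) = -52433 + 2915/2 = -101951/2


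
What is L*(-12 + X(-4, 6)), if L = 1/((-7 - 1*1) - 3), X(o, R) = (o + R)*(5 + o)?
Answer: 10/11 ≈ 0.90909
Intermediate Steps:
X(o, R) = (5 + o)*(R + o) (X(o, R) = (R + o)*(5 + o) = (5 + o)*(R + o))
L = -1/11 (L = 1/((-7 - 1) - 3) = 1/(-8 - 3) = 1/(-11) = -1/11 ≈ -0.090909)
L*(-12 + X(-4, 6)) = -(-12 + ((-4)**2 + 5*6 + 5*(-4) + 6*(-4)))/11 = -(-12 + (16 + 30 - 20 - 24))/11 = -(-12 + 2)/11 = -1/11*(-10) = 10/11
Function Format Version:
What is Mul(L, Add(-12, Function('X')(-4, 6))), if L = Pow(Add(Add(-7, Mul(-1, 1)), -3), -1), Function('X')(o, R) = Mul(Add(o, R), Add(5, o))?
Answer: Rational(10, 11) ≈ 0.90909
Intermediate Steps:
Function('X')(o, R) = Mul(Add(5, o), Add(R, o)) (Function('X')(o, R) = Mul(Add(R, o), Add(5, o)) = Mul(Add(5, o), Add(R, o)))
L = Rational(-1, 11) (L = Pow(Add(Add(-7, -1), -3), -1) = Pow(Add(-8, -3), -1) = Pow(-11, -1) = Rational(-1, 11) ≈ -0.090909)
Mul(L, Add(-12, Function('X')(-4, 6))) = Mul(Rational(-1, 11), Add(-12, Add(Pow(-4, 2), Mul(5, 6), Mul(5, -4), Mul(6, -4)))) = Mul(Rational(-1, 11), Add(-12, Add(16, 30, -20, -24))) = Mul(Rational(-1, 11), Add(-12, 2)) = Mul(Rational(-1, 11), -10) = Rational(10, 11)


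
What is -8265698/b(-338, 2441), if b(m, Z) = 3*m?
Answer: 4132849/507 ≈ 8151.6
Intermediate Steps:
-8265698/b(-338, 2441) = -8265698/(3*(-338)) = -8265698/(-1014) = -8265698*(-1/1014) = 4132849/507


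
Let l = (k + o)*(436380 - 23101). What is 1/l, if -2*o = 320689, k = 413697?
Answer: 2/209410535695 ≈ 9.5506e-12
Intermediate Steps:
o = -320689/2 (o = -½*320689 = -320689/2 ≈ -1.6034e+5)
l = 209410535695/2 (l = (413697 - 320689/2)*(436380 - 23101) = (506705/2)*413279 = 209410535695/2 ≈ 1.0471e+11)
1/l = 1/(209410535695/2) = 2/209410535695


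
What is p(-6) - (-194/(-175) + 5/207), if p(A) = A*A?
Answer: 1263067/36225 ≈ 34.867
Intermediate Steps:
p(A) = A²
p(-6) - (-194/(-175) + 5/207) = (-6)² - (-194/(-175) + 5/207) = 36 - (-194*(-1/175) + 5*(1/207)) = 36 - (194/175 + 5/207) = 36 - 1*41033/36225 = 36 - 41033/36225 = 1263067/36225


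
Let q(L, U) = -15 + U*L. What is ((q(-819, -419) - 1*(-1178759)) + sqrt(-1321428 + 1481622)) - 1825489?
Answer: -303584 + sqrt(160194) ≈ -3.0318e+5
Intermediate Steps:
q(L, U) = -15 + L*U
((q(-819, -419) - 1*(-1178759)) + sqrt(-1321428 + 1481622)) - 1825489 = (((-15 - 819*(-419)) - 1*(-1178759)) + sqrt(-1321428 + 1481622)) - 1825489 = (((-15 + 343161) + 1178759) + sqrt(160194)) - 1825489 = ((343146 + 1178759) + sqrt(160194)) - 1825489 = (1521905 + sqrt(160194)) - 1825489 = -303584 + sqrt(160194)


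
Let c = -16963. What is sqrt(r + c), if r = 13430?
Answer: I*sqrt(3533) ≈ 59.439*I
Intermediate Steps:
sqrt(r + c) = sqrt(13430 - 16963) = sqrt(-3533) = I*sqrt(3533)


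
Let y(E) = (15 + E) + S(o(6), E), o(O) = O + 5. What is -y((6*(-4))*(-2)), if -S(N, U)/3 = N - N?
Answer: -63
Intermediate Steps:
o(O) = 5 + O
S(N, U) = 0 (S(N, U) = -3*(N - N) = -3*0 = 0)
y(E) = 15 + E (y(E) = (15 + E) + 0 = 15 + E)
-y((6*(-4))*(-2)) = -(15 + (6*(-4))*(-2)) = -(15 - 24*(-2)) = -(15 + 48) = -1*63 = -63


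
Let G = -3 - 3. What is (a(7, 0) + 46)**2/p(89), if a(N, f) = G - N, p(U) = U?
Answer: 1089/89 ≈ 12.236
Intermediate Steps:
G = -6
a(N, f) = -6 - N
(a(7, 0) + 46)**2/p(89) = ((-6 - 1*7) + 46)**2/89 = ((-6 - 7) + 46)**2*(1/89) = (-13 + 46)**2*(1/89) = 33**2*(1/89) = 1089*(1/89) = 1089/89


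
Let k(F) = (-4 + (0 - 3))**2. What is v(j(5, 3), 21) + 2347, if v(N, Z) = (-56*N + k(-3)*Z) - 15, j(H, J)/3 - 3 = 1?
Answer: 2689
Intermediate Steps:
k(F) = 49 (k(F) = (-4 - 3)**2 = (-7)**2 = 49)
j(H, J) = 12 (j(H, J) = 9 + 3*1 = 9 + 3 = 12)
v(N, Z) = -15 - 56*N + 49*Z (v(N, Z) = (-56*N + 49*Z) - 15 = -15 - 56*N + 49*Z)
v(j(5, 3), 21) + 2347 = (-15 - 56*12 + 49*21) + 2347 = (-15 - 672 + 1029) + 2347 = 342 + 2347 = 2689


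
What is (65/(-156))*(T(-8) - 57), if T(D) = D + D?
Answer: 365/12 ≈ 30.417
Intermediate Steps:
T(D) = 2*D
(65/(-156))*(T(-8) - 57) = (65/(-156))*(2*(-8) - 57) = (65*(-1/156))*(-16 - 57) = -5/12*(-73) = 365/12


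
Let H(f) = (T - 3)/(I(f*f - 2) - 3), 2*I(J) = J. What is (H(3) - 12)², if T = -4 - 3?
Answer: 1024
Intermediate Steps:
T = -7
I(J) = J/2
H(f) = -10/(-4 + f²/2) (H(f) = (-7 - 3)/((f*f - 2)/2 - 3) = -10/((f² - 2)/2 - 3) = -10/((-2 + f²)/2 - 3) = -10/((-1 + f²/2) - 3) = -10/(-4 + f²/2))
(H(3) - 12)² = (-20/(-8 + 3²) - 12)² = (-20/(-8 + 9) - 12)² = (-20/1 - 12)² = (-20*1 - 12)² = (-20 - 12)² = (-32)² = 1024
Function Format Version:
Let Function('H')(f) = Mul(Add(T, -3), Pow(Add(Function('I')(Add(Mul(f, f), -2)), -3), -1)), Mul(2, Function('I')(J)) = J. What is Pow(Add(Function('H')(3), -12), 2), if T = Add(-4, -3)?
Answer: 1024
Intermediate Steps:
T = -7
Function('I')(J) = Mul(Rational(1, 2), J)
Function('H')(f) = Mul(-10, Pow(Add(-4, Mul(Rational(1, 2), Pow(f, 2))), -1)) (Function('H')(f) = Mul(Add(-7, -3), Pow(Add(Mul(Rational(1, 2), Add(Mul(f, f), -2)), -3), -1)) = Mul(-10, Pow(Add(Mul(Rational(1, 2), Add(Pow(f, 2), -2)), -3), -1)) = Mul(-10, Pow(Add(Mul(Rational(1, 2), Add(-2, Pow(f, 2))), -3), -1)) = Mul(-10, Pow(Add(Add(-1, Mul(Rational(1, 2), Pow(f, 2))), -3), -1)) = Mul(-10, Pow(Add(-4, Mul(Rational(1, 2), Pow(f, 2))), -1)))
Pow(Add(Function('H')(3), -12), 2) = Pow(Add(Mul(-20, Pow(Add(-8, Pow(3, 2)), -1)), -12), 2) = Pow(Add(Mul(-20, Pow(Add(-8, 9), -1)), -12), 2) = Pow(Add(Mul(-20, Pow(1, -1)), -12), 2) = Pow(Add(Mul(-20, 1), -12), 2) = Pow(Add(-20, -12), 2) = Pow(-32, 2) = 1024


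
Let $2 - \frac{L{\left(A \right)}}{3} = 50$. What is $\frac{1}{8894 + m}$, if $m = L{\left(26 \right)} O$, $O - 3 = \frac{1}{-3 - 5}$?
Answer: $\frac{1}{8480} \approx 0.00011792$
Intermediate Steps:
$O = \frac{23}{8}$ ($O = 3 + \frac{1}{-3 - 5} = 3 + \frac{1}{-8} = 3 - \frac{1}{8} = \frac{23}{8} \approx 2.875$)
$L{\left(A \right)} = -144$ ($L{\left(A \right)} = 6 - 150 = -144$)
$m = -414$ ($m = \left(-144\right) \frac{23}{8} = -414$)
$\frac{1}{8894 + m} = \frac{1}{8894 - 414} = \frac{1}{8480}$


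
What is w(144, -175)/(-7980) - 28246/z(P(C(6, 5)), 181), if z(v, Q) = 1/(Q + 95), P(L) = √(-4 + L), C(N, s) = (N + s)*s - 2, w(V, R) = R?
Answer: -1777464283/228 ≈ -7.7959e+6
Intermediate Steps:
C(N, s) = -2 + s*(N + s) (C(N, s) = s*(N + s) - 2 = -2 + s*(N + s))
z(v, Q) = 1/(95 + Q)
w(144, -175)/(-7980) - 28246/z(P(C(6, 5)), 181) = -175/(-7980) - 28246/(1/(95 + 181)) = -175*(-1/7980) - 28246/(1/276) = 5/228 - 28246/1/276 = 5/228 - 28246*276 = 5/228 - 7795896 = -1777464283/228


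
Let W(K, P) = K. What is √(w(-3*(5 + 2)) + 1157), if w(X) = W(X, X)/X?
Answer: √1158 ≈ 34.029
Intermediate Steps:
w(X) = 1 (w(X) = X/X = 1)
√(w(-3*(5 + 2)) + 1157) = √(1 + 1157) = √1158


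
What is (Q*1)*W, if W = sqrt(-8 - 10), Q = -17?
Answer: -51*I*sqrt(2) ≈ -72.125*I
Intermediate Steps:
W = 3*I*sqrt(2) (W = sqrt(-18) = 3*I*sqrt(2) ≈ 4.2426*I)
(Q*1)*W = (-17*1)*(3*I*sqrt(2)) = -51*I*sqrt(2)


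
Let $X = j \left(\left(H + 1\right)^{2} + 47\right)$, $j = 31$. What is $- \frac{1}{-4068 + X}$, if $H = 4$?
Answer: $\frac{1}{1836} \approx 0.00054466$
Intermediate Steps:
$X = 2232$ ($X = 31 \left(\left(4 + 1\right)^{2} + 47\right) = 31 \left(5^{2} + 47\right) = 31 \left(25 + 47\right) = 31 \cdot 72 = 2232$)
$- \frac{1}{-4068 + X} = - \frac{1}{-4068 + 2232} = - \frac{1}{-1836} = \left(-1\right) \left(- \frac{1}{1836}\right) = \frac{1}{1836}$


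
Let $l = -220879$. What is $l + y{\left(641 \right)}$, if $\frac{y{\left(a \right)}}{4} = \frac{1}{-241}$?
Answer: $- \frac{53231843}{241} \approx -2.2088 \cdot 10^{5}$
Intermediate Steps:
$y{\left(a \right)} = - \frac{4}{241}$ ($y{\left(a \right)} = \frac{4}{-241} = 4 \left(- \frac{1}{241}\right) = - \frac{4}{241}$)
$l + y{\left(641 \right)} = -220879 - \frac{4}{241} = - \frac{53231843}{241}$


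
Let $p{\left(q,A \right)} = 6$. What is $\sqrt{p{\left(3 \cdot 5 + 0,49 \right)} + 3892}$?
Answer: $\sqrt{3898} \approx 62.434$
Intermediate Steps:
$\sqrt{p{\left(3 \cdot 5 + 0,49 \right)} + 3892} = \sqrt{6 + 3892} = \sqrt{3898}$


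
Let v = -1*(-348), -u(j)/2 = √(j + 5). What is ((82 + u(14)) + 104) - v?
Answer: -162 - 2*√19 ≈ -170.72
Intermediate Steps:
u(j) = -2*√(5 + j) (u(j) = -2*√(j + 5) = -2*√(5 + j))
v = 348
((82 + u(14)) + 104) - v = ((82 - 2*√(5 + 14)) + 104) - 1*348 = ((82 - 2*√19) + 104) - 348 = (186 - 2*√19) - 348 = -162 - 2*√19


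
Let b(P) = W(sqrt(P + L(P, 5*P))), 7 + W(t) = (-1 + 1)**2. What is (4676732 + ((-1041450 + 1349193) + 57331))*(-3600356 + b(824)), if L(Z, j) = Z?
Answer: -18152331775578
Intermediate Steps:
W(t) = -7 (W(t) = -7 + (-1 + 1)**2 = -7 + 0**2 = -7 + 0 = -7)
b(P) = -7
(4676732 + ((-1041450 + 1349193) + 57331))*(-3600356 + b(824)) = (4676732 + ((-1041450 + 1349193) + 57331))*(-3600356 - 7) = (4676732 + (307743 + 57331))*(-3600363) = (4676732 + 365074)*(-3600363) = 5041806*(-3600363) = -18152331775578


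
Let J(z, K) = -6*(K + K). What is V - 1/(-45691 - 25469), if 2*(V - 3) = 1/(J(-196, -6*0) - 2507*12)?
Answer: 267596951/89199060 ≈ 3.0000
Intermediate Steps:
J(z, K) = -12*K
V = 180503/60168 (V = 3 + 1/(2*(-(-72)*0 - 2507*12)) = 3 + 1/(2*(-12*0 - 30084)) = 3 + 1/(2*(0 - 30084)) = 3 + (½)/(-30084) = 3 + (½)*(-1/30084) = 3 - 1/60168 = 180503/60168 ≈ 3.0000)
V - 1/(-45691 - 25469) = 180503/60168 - 1/(-45691 - 25469) = 180503/60168 - 1/(-71160) = 180503/60168 - 1*(-1/71160) = 180503/60168 + 1/71160 = 267596951/89199060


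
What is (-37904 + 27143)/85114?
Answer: -10761/85114 ≈ -0.12643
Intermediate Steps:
(-37904 + 27143)/85114 = -10761*1/85114 = -10761/85114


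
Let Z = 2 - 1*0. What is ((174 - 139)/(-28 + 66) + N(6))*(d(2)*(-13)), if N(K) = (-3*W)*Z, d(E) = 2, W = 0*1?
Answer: -455/19 ≈ -23.947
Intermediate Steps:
W = 0
Z = 2 (Z = 2 + 0 = 2)
N(K) = 0 (N(K) = -3*0*2 = 0*2 = 0)
((174 - 139)/(-28 + 66) + N(6))*(d(2)*(-13)) = ((174 - 139)/(-28 + 66) + 0)*(2*(-13)) = (35/38 + 0)*(-26) = (35/38)*(-26) = -455/19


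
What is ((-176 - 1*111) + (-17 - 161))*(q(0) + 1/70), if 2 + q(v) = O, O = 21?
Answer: -123783/14 ≈ -8841.6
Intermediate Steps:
q(v) = 19 (q(v) = -2 + 21 = 19)
((-176 - 1*111) + (-17 - 161))*(q(0) + 1/70) = ((-176 - 1*111) + (-17 - 161))*(19 + 1/70) = ((-176 - 111) - 178)*(19 + 1/70) = (-287 - 178)*(1331/70) = -465*1331/70 = -123783/14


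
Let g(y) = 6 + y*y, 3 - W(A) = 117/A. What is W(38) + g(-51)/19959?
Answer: 13063/252814 ≈ 0.051670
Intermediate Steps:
W(A) = 3 - 117/A
g(y) = 6 + y**2
W(38) + g(-51)/19959 = (3 - 117/38) + (6 + (-51)**2)/19959 = (3 - 117*1/38) + (6 + 2601)*(1/19959) = (3 - 117/38) + 2607*(1/19959) = -3/38 + 869/6653 = 13063/252814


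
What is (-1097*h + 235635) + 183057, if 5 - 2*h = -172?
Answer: 643215/2 ≈ 3.2161e+5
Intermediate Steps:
h = 177/2 (h = 5/2 - 1/2*(-172) = 5/2 + 86 = 177/2 ≈ 88.500)
(-1097*h + 235635) + 183057 = (-1097*177/2 + 235635) + 183057 = (-194169/2 + 235635) + 183057 = 277101/2 + 183057 = 643215/2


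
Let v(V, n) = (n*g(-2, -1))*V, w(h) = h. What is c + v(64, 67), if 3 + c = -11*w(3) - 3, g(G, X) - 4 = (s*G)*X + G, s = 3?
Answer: 34265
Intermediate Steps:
g(G, X) = 4 + G + 3*G*X (g(G, X) = 4 + ((3*G)*X + G) = 4 + (3*G*X + G) = 4 + (G + 3*G*X) = 4 + G + 3*G*X)
v(V, n) = 8*V*n (v(V, n) = (n*(4 - 2 + 3*(-2)*(-1)))*V = (n*(4 - 2 + 6))*V = (n*8)*V = (8*n)*V = 8*V*n)
c = -39 (c = -3 + (-11*3 - 3) = -3 + (-33 - 3) = -3 - 36 = -39)
c + v(64, 67) = -39 + 8*64*67 = -39 + 34304 = 34265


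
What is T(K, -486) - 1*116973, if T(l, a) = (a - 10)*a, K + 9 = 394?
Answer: 124083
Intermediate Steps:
K = 385 (K = -9 + 394 = 385)
T(l, a) = a*(-10 + a) (T(l, a) = (-10 + a)*a = a*(-10 + a))
T(K, -486) - 1*116973 = -486*(-10 - 486) - 1*116973 = -486*(-496) - 116973 = 241056 - 116973 = 124083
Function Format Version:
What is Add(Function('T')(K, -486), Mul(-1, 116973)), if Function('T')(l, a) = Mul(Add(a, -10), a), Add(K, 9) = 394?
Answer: 124083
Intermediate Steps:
K = 385 (K = Add(-9, 394) = 385)
Function('T')(l, a) = Mul(a, Add(-10, a)) (Function('T')(l, a) = Mul(Add(-10, a), a) = Mul(a, Add(-10, a)))
Add(Function('T')(K, -486), Mul(-1, 116973)) = Add(Mul(-486, Add(-10, -486)), Mul(-1, 116973)) = Add(Mul(-486, -496), -116973) = Add(241056, -116973) = 124083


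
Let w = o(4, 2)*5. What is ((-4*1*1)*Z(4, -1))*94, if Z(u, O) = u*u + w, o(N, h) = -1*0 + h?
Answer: -9776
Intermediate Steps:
o(N, h) = h (o(N, h) = 0 + h = h)
w = 10 (w = 2*5 = 10)
Z(u, O) = 10 + u² (Z(u, O) = u*u + 10 = u² + 10 = 10 + u²)
((-4*1*1)*Z(4, -1))*94 = ((-4*1*1)*(10 + 4²))*94 = ((-4*1)*(10 + 16))*94 = -4*26*94 = -104*94 = -9776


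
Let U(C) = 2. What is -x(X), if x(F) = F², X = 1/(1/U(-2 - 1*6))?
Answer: -4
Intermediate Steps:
X = 2 (X = 1/(1/2) = 1/(½) = 2)
-x(X) = -1*2² = -1*4 = -4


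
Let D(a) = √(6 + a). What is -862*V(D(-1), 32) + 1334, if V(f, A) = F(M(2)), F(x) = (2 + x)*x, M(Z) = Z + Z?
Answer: -19354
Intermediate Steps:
M(Z) = 2*Z
F(x) = x*(2 + x)
V(f, A) = 24 (V(f, A) = (2*2)*(2 + 2*2) = 4*(2 + 4) = 4*6 = 24)
-862*V(D(-1), 32) + 1334 = -862*24 + 1334 = -20688 + 1334 = -19354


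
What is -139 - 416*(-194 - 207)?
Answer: 166677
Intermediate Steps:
-139 - 416*(-194 - 207) = -139 - 416*(-401) = -139 + 166816 = 166677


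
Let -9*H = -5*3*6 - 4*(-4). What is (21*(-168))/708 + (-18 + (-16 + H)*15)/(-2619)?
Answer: -2286122/463563 ≈ -4.9316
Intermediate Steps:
H = 74/9 (H = -(-5*3*6 - 4*(-4))/9 = -(-15*6 + 16)/9 = -(-90 + 16)/9 = -⅑*(-74) = 74/9 ≈ 8.2222)
(21*(-168))/708 + (-18 + (-16 + H)*15)/(-2619) = (21*(-168))/708 + (-18 + (-16 + 74/9)*15)/(-2619) = -3528*1/708 + (-18 - 70/9*15)*(-1/2619) = -294/59 + (-18 - 350/3)*(-1/2619) = -294/59 - 404/3*(-1/2619) = -294/59 + 404/7857 = -2286122/463563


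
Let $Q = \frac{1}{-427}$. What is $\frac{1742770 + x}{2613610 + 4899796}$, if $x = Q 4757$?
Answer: $\frac{744158033}{3208224362} \approx 0.23195$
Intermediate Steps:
$Q = - \frac{1}{427} \approx -0.0023419$
$x = - \frac{4757}{427}$ ($x = \left(- \frac{1}{427}\right) 4757 = - \frac{4757}{427} \approx -11.141$)
$\frac{1742770 + x}{2613610 + 4899796} = \frac{1742770 - \frac{4757}{427}}{2613610 + 4899796} = \frac{744158033}{427 \cdot 7513406} = \frac{744158033}{427} \cdot \frac{1}{7513406} = \frac{744158033}{3208224362}$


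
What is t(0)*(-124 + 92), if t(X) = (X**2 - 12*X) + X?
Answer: 0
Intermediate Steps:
t(X) = X**2 - 11*X
t(0)*(-124 + 92) = (0*(-11 + 0))*(-124 + 92) = (0*(-11))*(-32) = 0*(-32) = 0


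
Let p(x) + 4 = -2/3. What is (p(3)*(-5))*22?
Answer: 1540/3 ≈ 513.33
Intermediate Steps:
p(x) = -14/3 (p(x) = -4 - 2/3 = -4 - 2*⅓ = -4 - ⅔ = -14/3)
(p(3)*(-5))*22 = -14/3*(-5)*22 = (70/3)*22 = 1540/3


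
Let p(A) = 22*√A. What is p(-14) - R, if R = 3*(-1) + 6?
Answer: -3 + 22*I*√14 ≈ -3.0 + 82.316*I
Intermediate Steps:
R = 3 (R = -3 + 6 = 3)
p(-14) - R = 22*√(-14) - 1*3 = 22*(I*√14) - 3 = 22*I*√14 - 3 = -3 + 22*I*√14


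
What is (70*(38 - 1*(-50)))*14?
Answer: 86240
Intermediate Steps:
(70*(38 - 1*(-50)))*14 = (70*(38 + 50))*14 = (70*88)*14 = 6160*14 = 86240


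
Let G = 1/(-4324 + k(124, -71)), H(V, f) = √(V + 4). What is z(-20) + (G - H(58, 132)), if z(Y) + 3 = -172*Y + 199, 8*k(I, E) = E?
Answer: 126034660/34663 - √62 ≈ 3628.1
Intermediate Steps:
k(I, E) = E/8
H(V, f) = √(4 + V)
G = -8/34663 (G = 1/(-4324 + (⅛)*(-71)) = 1/(-4324 - 71/8) = 1/(-34663/8) = -8/34663 ≈ -0.00023079)
z(Y) = 196 - 172*Y (z(Y) = -3 + (-172*Y + 199) = -3 + (199 - 172*Y) = 196 - 172*Y)
z(-20) + (G - H(58, 132)) = (196 - 172*(-20)) + (-8/34663 - √(4 + 58)) = (196 + 3440) + (-8/34663 - √62) = 3636 + (-8/34663 - √62) = 126034660/34663 - √62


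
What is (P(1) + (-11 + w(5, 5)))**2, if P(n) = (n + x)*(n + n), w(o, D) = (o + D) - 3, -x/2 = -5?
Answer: 324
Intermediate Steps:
x = 10 (x = -2*(-5) = 10)
w(o, D) = -3 + D + o (w(o, D) = (D + o) - 3 = -3 + D + o)
P(n) = 2*n*(10 + n) (P(n) = (n + 10)*(n + n) = (10 + n)*(2*n) = 2*n*(10 + n))
(P(1) + (-11 + w(5, 5)))**2 = (2*1*(10 + 1) + (-11 + (-3 + 5 + 5)))**2 = (2*1*11 + (-11 + 7))**2 = (22 - 4)**2 = 18**2 = 324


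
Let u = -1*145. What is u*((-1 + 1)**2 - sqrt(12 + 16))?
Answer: 290*sqrt(7) ≈ 767.27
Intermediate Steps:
u = -145
u*((-1 + 1)**2 - sqrt(12 + 16)) = -145*((-1 + 1)**2 - sqrt(12 + 16)) = -145*(0**2 - sqrt(28)) = -145*(0 - 2*sqrt(7)) = -(-290)*sqrt(7) = 290*sqrt(7)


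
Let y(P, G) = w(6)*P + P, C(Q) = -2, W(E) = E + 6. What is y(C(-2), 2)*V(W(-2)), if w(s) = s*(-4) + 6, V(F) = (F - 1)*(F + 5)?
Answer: 918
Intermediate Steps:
W(E) = 6 + E
V(F) = (-1 + F)*(5 + F)
w(s) = 6 - 4*s (w(s) = -4*s + 6 = 6 - 4*s)
y(P, G) = -17*P (y(P, G) = (6 - 4*6)*P + P = (6 - 24)*P + P = -18*P + P = -17*P)
y(C(-2), 2)*V(W(-2)) = (-17*(-2))*(-5 + (6 - 2)² + 4*(6 - 2)) = 34*(-5 + 4² + 4*4) = 34*(-5 + 16 + 16) = 34*27 = 918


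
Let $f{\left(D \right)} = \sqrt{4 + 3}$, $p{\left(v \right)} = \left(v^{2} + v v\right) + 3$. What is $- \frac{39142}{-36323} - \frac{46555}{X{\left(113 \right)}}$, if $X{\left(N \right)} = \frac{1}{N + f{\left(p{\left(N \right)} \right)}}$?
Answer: $- \frac{191084911803}{36323} - 46555 \sqrt{7} \approx -5.3839 \cdot 10^{6}$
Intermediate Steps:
$p{\left(v \right)} = 3 + 2 v^{2}$ ($p{\left(v \right)} = \left(v^{2} + v^{2}\right) + 3 = 2 v^{2} + 3 = 3 + 2 v^{2}$)
$f{\left(D \right)} = \sqrt{7}$
$X{\left(N \right)} = \frac{1}{N + \sqrt{7}}$
$- \frac{39142}{-36323} - \frac{46555}{X{\left(113 \right)}} = - \frac{39142}{-36323} - \frac{46555}{\frac{1}{113 + \sqrt{7}}} = \left(-39142\right) \left(- \frac{1}{36323}\right) - 46555 \left(113 + \sqrt{7}\right) = \frac{39142}{36323} - \left(5260715 + 46555 \sqrt{7}\right) = - \frac{191084911803}{36323} - 46555 \sqrt{7}$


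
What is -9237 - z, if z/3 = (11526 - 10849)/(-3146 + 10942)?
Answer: -72013683/7796 ≈ -9237.3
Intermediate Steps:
z = 2031/7796 (z = 3*((11526 - 10849)/(-3146 + 10942)) = 3*(677/7796) = 2031/7796 ≈ 0.26052)
-9237 - z = -9237 - 1*2031/7796 = -9237 - 2031/7796 = -72013683/7796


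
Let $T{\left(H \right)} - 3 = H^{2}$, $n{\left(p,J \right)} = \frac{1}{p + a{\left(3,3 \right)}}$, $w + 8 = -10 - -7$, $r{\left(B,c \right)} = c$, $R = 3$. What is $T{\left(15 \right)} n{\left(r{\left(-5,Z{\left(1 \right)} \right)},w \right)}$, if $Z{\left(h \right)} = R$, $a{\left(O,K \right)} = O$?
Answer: $38$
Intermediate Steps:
$Z{\left(h \right)} = 3$
$w = -11$ ($w = -8 - 3 = -11$)
$n{\left(p,J \right)} = \frac{1}{3 + p}$ ($n{\left(p,J \right)} = \frac{1}{p + 3} = \frac{1}{3 + p}$)
$T{\left(H \right)} = 3 + H^{2}$
$T{\left(15 \right)} n{\left(r{\left(-5,Z{\left(1 \right)} \right)},w \right)} = \frac{3 + 15^{2}}{3 + 3} = \frac{3 + 225}{6} = 228 \cdot \frac{1}{6} = 38$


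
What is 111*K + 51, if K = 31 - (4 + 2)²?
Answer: -504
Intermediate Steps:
K = -5 (K = 31 - 1*6² = 31 - 1*36 = 31 - 36 = -5)
111*K + 51 = 111*(-5) + 51 = -555 + 51 = -504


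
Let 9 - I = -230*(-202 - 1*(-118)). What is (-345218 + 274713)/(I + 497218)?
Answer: -70505/477907 ≈ -0.14753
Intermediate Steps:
I = -19311 (I = 9 - (-230)*(-202 - 1*(-118)) = 9 - (-230)*(-202 + 118) = 9 - (-230)*(-84) = 9 - 1*19320 = 9 - 19320 = -19311)
(-345218 + 274713)/(I + 497218) = (-345218 + 274713)/(-19311 + 497218) = -70505/477907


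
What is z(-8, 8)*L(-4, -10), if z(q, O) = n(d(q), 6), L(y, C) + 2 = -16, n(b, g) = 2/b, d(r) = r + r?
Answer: 9/4 ≈ 2.2500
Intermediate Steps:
d(r) = 2*r
L(y, C) = -18 (L(y, C) = -2 - 16 = -18)
z(q, O) = 1/q (z(q, O) = 2/((2*q)) = 2*(1/(2*q)) = 1/q)
z(-8, 8)*L(-4, -10) = -18/(-8) = -⅛*(-18) = 9/4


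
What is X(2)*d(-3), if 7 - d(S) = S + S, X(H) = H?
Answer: 26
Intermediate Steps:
d(S) = 7 - 2*S (d(S) = 7 - (S + S) = 7 - 2*S)
X(2)*d(-3) = 2*(7 - 2*(-3)) = 2*(7 + 6) = 2*13 = 26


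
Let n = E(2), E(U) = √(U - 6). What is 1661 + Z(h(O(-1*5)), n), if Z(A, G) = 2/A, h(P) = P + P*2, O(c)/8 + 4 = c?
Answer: 179387/108 ≈ 1661.0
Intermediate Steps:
E(U) = √(-6 + U)
O(c) = -32 + 8*c
n = 2*I (n = √(-6 + 2) = √(-4) = 2*I ≈ 2.0*I)
h(P) = 3*P (h(P) = P + 2*P = 3*P)
1661 + Z(h(O(-1*5)), n) = 1661 + 2/((3*(-32 + 8*(-1*5)))) = 1661 + 2/((3*(-32 + 8*(-5)))) = 1661 + 2/((3*(-32 - 40))) = 1661 + 2/((3*(-72))) = 1661 + 2/(-216) = 1661 + 2*(-1/216) = 1661 - 1/108 = 179387/108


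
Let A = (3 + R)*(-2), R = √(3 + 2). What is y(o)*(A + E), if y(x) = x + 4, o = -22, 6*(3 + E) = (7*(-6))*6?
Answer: 918 + 36*√5 ≈ 998.50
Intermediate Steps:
E = -45 (E = -3 + ((7*(-6))*6)/6 = -3 + (-42*6)/6 = -3 + (⅙)*(-252) = -3 - 42 = -45)
R = √5 ≈ 2.2361
y(x) = 4 + x
A = -6 - 2*√5 (A = (3 + √5)*(-2) = -6 - 2*√5 ≈ -10.472)
y(o)*(A + E) = (4 - 22)*((-6 - 2*√5) - 45) = -18*(-51 - 2*√5) = 918 + 36*√5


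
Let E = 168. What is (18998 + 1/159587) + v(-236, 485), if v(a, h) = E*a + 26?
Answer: -3291322287/159587 ≈ -20624.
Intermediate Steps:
v(a, h) = 26 + 168*a (v(a, h) = 168*a + 26 = 26 + 168*a)
(18998 + 1/159587) + v(-236, 485) = (18998 + 1/159587) + (26 + 168*(-236)) = (18998 + 1/159587) + (26 - 39648) = 3031833827/159587 - 39622 = -3291322287/159587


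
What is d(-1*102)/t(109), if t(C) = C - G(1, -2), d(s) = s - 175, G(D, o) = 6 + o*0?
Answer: -277/103 ≈ -2.6893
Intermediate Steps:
G(D, o) = 6 (G(D, o) = 6 + 0 = 6)
d(s) = -175 + s
t(C) = -6 + C (t(C) = C - 1*6 = C - 6 = -6 + C)
d(-1*102)/t(109) = (-175 - 1*102)/(-6 + 109) = (-175 - 102)/103 = -277*1/103 = -277/103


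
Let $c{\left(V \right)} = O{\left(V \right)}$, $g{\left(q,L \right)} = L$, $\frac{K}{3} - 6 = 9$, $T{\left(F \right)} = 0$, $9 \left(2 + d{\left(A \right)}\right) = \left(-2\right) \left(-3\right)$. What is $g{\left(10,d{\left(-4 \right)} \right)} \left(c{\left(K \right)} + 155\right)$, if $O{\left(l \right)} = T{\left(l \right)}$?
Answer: $- \frac{620}{3} \approx -206.67$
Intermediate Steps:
$d{\left(A \right)} = - \frac{4}{3}$ ($d{\left(A \right)} = -2 + \frac{\left(-2\right) \left(-3\right)}{9} = -2 + \frac{1}{9} \cdot 6 = -2 + \frac{2}{3} = - \frac{4}{3}$)
$K = 45$ ($K = 18 + 3 \cdot 9 = 18 + 27 = 45$)
$O{\left(l \right)} = 0$
$c{\left(V \right)} = 0$
$g{\left(10,d{\left(-4 \right)} \right)} \left(c{\left(K \right)} + 155\right) = - \frac{4 \left(0 + 155\right)}{3} = \left(- \frac{4}{3}\right) 155 = - \frac{620}{3}$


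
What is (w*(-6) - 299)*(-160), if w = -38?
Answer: 11360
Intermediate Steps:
(w*(-6) - 299)*(-160) = (-38*(-6) - 299)*(-160) = (228 - 299)*(-160) = -71*(-160) = 11360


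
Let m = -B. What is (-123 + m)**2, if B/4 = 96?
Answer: 257049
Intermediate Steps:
B = 384 (B = 4*96 = 384)
m = -384 (m = -1*384 = -384)
(-123 + m)**2 = (-123 - 384)**2 = (-507)**2 = 257049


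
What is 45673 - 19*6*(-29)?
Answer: 48979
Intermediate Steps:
45673 - 19*6*(-29) = 45673 - 114*(-29) = 45673 + 3306 = 48979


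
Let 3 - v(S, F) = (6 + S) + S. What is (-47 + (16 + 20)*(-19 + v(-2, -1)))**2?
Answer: 483025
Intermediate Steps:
v(S, F) = -3 - 2*S (v(S, F) = 3 - ((6 + S) + S) = 3 - (6 + 2*S) = 3 + (-6 - 2*S) = -3 - 2*S)
(-47 + (16 + 20)*(-19 + v(-2, -1)))**2 = (-47 + (16 + 20)*(-19 + (-3 - 2*(-2))))**2 = (-47 + 36*(-19 + (-3 + 4)))**2 = (-47 + 36*(-19 + 1))**2 = (-47 + 36*(-18))**2 = (-47 - 648)**2 = (-695)**2 = 483025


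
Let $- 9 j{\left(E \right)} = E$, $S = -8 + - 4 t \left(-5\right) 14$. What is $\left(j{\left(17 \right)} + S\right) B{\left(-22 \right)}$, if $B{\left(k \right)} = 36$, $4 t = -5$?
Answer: $-12956$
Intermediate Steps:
$t = - \frac{5}{4}$ ($t = \frac{1}{4} \left(-5\right) = - \frac{5}{4} \approx -1.25$)
$S = -358$ ($S = -8 + \left(-4\right) \left(- \frac{5}{4}\right) \left(-5\right) 14 = -8 + 5 \left(-5\right) 14 = -8 - 350 = -358$)
$j{\left(E \right)} = - \frac{E}{9}$
$\left(j{\left(17 \right)} + S\right) B{\left(-22 \right)} = \left(\left(- \frac{1}{9}\right) 17 - 358\right) 36 = \left(- \frac{17}{9} - 358\right) 36 = \left(- \frac{3239}{9}\right) 36 = -12956$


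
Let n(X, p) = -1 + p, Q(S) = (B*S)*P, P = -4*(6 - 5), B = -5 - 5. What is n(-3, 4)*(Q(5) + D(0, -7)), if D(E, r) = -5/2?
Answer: 1185/2 ≈ 592.50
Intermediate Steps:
B = -10
D(E, r) = -5/2 (D(E, r) = -5*½ = -5/2)
P = -4 (P = -4*1 = -4)
Q(S) = 40*S (Q(S) = -10*S*(-4) = 40*S)
n(-3, 4)*(Q(5) + D(0, -7)) = (-1 + 4)*(40*5 - 5/2) = 3*(200 - 5/2) = 3*(395/2) = 1185/2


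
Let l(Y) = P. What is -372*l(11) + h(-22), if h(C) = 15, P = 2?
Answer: -729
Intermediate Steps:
l(Y) = 2
-372*l(11) + h(-22) = -372*2 + 15 = -744 + 15 = -729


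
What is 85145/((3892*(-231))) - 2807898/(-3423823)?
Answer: 2232924903361/3078194915796 ≈ 0.72540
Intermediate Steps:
85145/((3892*(-231))) - 2807898/(-3423823) = 85145/(-899052) - 2807898*(-1/3423823) = 85145*(-1/899052) + 2807898/3423823 = -85145/899052 + 2807898/3423823 = 2232924903361/3078194915796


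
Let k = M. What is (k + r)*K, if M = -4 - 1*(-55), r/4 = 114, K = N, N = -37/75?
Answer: -6253/25 ≈ -250.12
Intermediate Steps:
N = -37/75 (N = -37*1/75 = -37/75 ≈ -0.49333)
K = -37/75 ≈ -0.49333
r = 456 (r = 4*114 = 456)
M = 51 (M = -4 + 55 = 51)
k = 51
(k + r)*K = (51 + 456)*(-37/75) = 507*(-37/75) = -6253/25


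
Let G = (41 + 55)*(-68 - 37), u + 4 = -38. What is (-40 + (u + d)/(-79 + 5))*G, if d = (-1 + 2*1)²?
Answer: 14711760/37 ≈ 3.9762e+5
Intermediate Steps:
u = -42 (u = -4 - 38 = -42)
d = 1 (d = (-1 + 2)² = 1² = 1)
G = -10080 (G = 96*(-105) = -10080)
(-40 + (u + d)/(-79 + 5))*G = (-40 + (-42 + 1)/(-79 + 5))*(-10080) = (-40 - 41/(-74))*(-10080) = (-40 - 41*(-1/74))*(-10080) = (-40 + 41/74)*(-10080) = -2919/74*(-10080) = 14711760/37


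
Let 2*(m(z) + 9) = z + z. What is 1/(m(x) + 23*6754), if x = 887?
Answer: 1/156220 ≈ 6.4012e-6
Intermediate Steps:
m(z) = -9 + z (m(z) = -9 + (z + z)/2 = -9 + (2*z)/2 = -9 + z)
1/(m(x) + 23*6754) = 1/((-9 + 887) + 23*6754) = 1/(878 + 155342) = 1/156220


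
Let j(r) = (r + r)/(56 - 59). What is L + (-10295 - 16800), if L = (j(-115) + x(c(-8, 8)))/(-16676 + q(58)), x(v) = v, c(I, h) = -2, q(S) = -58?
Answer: -680111707/25101 ≈ -27095.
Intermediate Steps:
j(r) = -2*r/3 (j(r) = (2*r)/(-3) = (2*r)*(-⅓) = -2*r/3)
L = -112/25101 (L = (-⅔*(-115) - 2)/(-16676 - 58) = (230/3 - 2)/(-16734) = (224/3)*(-1/16734) = -112/25101 ≈ -0.0044620)
L + (-10295 - 16800) = -112/25101 + (-10295 - 16800) = -112/25101 - 27095 = -680111707/25101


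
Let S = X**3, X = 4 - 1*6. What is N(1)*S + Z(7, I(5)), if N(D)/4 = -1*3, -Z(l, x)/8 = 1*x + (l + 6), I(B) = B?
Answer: -48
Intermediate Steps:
Z(l, x) = -48 - 8*l - 8*x (Z(l, x) = -8*(1*x + (l + 6)) = -8*(x + (6 + l)) = -8*(6 + l + x) = -48 - 8*l - 8*x)
N(D) = -12 (N(D) = 4*(-1*3) = 4*(-3) = -12)
X = -2 (X = 4 - 6 = -2)
S = -8 (S = (-2)**3 = -8)
N(1)*S + Z(7, I(5)) = -12*(-8) + (-48 - 8*7 - 8*5) = 96 + (-48 - 56 - 40) = 96 - 144 = -48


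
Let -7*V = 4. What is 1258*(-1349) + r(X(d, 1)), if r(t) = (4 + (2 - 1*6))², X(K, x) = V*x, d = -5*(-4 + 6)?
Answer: -1697042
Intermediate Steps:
V = -4/7 (V = -⅐*4 = -4/7 ≈ -0.57143)
d = -10 (d = -5*2 = -10)
X(K, x) = -4*x/7
r(t) = 0 (r(t) = (4 + (2 - 6))² = (4 - 4)² = 0² = 0)
1258*(-1349) + r(X(d, 1)) = 1258*(-1349) + 0 = -1697042 + 0 = -1697042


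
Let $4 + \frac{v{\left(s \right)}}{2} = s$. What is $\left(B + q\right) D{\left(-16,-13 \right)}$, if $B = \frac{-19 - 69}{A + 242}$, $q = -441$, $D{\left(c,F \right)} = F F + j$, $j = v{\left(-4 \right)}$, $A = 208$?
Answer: $- \frac{1687573}{25} \approx -67503.0$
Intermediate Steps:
$v{\left(s \right)} = -8 + 2 s$
$j = -16$ ($j = -8 + 2 \left(-4\right) = -8 - 8 = -16$)
$D{\left(c,F \right)} = -16 + F^{2}$ ($D{\left(c,F \right)} = F F - 16 = F^{2} - 16 = -16 + F^{2}$)
$B = - \frac{44}{225}$ ($B = \frac{-19 - 69}{208 + 242} = - \frac{88}{450} = \left(-88\right) \frac{1}{450} = - \frac{44}{225} \approx -0.19556$)
$\left(B + q\right) D{\left(-16,-13 \right)} = \left(- \frac{44}{225} - 441\right) \left(-16 + \left(-13\right)^{2}\right) = - \frac{99269 \left(-16 + 169\right)}{225} = \left(- \frac{99269}{225}\right) 153 = - \frac{1687573}{25}$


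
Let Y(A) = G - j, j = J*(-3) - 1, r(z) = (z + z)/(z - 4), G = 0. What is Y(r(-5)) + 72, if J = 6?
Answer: 91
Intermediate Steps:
r(z) = 2*z/(-4 + z) (r(z) = (2*z)/(-4 + z) = 2*z/(-4 + z))
j = -19 (j = 6*(-3) - 1 = -18 - 1 = -19)
Y(A) = 19 (Y(A) = 0 - 1*(-19) = 0 + 19 = 19)
Y(r(-5)) + 72 = 19 + 72 = 91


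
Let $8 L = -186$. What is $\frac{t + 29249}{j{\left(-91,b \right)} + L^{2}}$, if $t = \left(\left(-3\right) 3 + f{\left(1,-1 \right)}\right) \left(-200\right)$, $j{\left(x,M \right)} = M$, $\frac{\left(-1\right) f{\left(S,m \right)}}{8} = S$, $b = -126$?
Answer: $\frac{174128}{2211} \approx 78.755$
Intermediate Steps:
$L = - \frac{93}{4}$ ($L = \frac{1}{8} \left(-186\right) = - \frac{93}{4} \approx -23.25$)
$f{\left(S,m \right)} = - 8 S$
$t = 3400$ ($t = \left(\left(-3\right) 3 - 8\right) \left(-200\right) = \left(-9 - 8\right) \left(-200\right) = \left(-17\right) \left(-200\right) = 3400$)
$\frac{t + 29249}{j{\left(-91,b \right)} + L^{2}} = \frac{3400 + 29249}{-126 + \left(- \frac{93}{4}\right)^{2}} = \frac{32649}{-126 + \frac{8649}{16}} = \frac{32649}{\frac{6633}{16}} = 32649 \cdot \frac{16}{6633} = \frac{174128}{2211}$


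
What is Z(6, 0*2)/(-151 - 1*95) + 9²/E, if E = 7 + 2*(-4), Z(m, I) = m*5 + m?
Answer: -3327/41 ≈ -81.146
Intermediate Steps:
Z(m, I) = 6*m (Z(m, I) = 5*m + m = 6*m)
E = -1 (E = 7 - 8 = -1)
Z(6, 0*2)/(-151 - 1*95) + 9²/E = (6*6)/(-151 - 1*95) + 9²/(-1) = 36/(-151 - 95) + 81*(-1) = 36/(-246) - 81 = 36*(-1/246) - 81 = -6/41 - 81 = -3327/41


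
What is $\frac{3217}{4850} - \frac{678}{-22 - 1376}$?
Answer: $\frac{1297611}{1130050} \approx 1.1483$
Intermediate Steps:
$\frac{3217}{4850} - \frac{678}{-22 - 1376} = 3217 \cdot \frac{1}{4850} - \frac{678}{-22 - 1376} = \frac{3217}{4850} - \frac{678}{-1398} = \frac{3217}{4850} - - \frac{113}{233} = \frac{3217}{4850} + \frac{113}{233} = \frac{1297611}{1130050}$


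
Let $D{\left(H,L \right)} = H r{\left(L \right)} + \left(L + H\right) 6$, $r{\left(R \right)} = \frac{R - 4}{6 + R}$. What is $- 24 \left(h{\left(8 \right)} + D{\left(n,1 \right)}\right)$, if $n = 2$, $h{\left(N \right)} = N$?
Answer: $- \frac{4224}{7} \approx -603.43$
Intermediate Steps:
$r{\left(R \right)} = \frac{-4 + R}{6 + R}$
$D{\left(H,L \right)} = 6 H + 6 L + \frac{H \left(-4 + L\right)}{6 + L}$ ($D{\left(H,L \right)} = H \frac{-4 + L}{6 + L} + \left(L + H\right) 6 = \frac{H \left(-4 + L\right)}{6 + L} + \left(H + L\right) 6 = \frac{H \left(-4 + L\right)}{6 + L} + \left(6 H + 6 L\right) = 6 H + 6 L + \frac{H \left(-4 + L\right)}{6 + L}$)
$- 24 \left(h{\left(8 \right)} + D{\left(n,1 \right)}\right) = - 24 \left(8 + \frac{2 \left(-4 + 1\right) + 6 \left(6 + 1\right) \left(2 + 1\right)}{6 + 1}\right) = - 24 \left(8 + \frac{2 \left(-3\right) + 6 \cdot 7 \cdot 3}{7}\right) = - 24 \left(8 + \frac{-6 + 126}{7}\right) = - 24 \left(8 + \frac{1}{7} \cdot 120\right) = - 24 \left(8 + \frac{120}{7}\right) = \left(-24\right) \frac{176}{7} = - \frac{4224}{7}$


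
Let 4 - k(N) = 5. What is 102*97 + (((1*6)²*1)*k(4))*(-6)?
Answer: 10110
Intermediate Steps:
k(N) = -1 (k(N) = 4 - 1*5 = 4 - 5 = -1)
102*97 + (((1*6)²*1)*k(4))*(-6) = 102*97 + (((1*6)²*1)*(-1))*(-6) = 9894 + ((6²*1)*(-1))*(-6) = 9894 + ((36*1)*(-1))*(-6) = 9894 + (36*(-1))*(-6) = 9894 - 36*(-6) = 9894 + 216 = 10110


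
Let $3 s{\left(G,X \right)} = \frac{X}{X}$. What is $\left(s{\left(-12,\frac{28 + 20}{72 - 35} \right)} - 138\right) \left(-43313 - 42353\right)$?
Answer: $\frac{35380058}{3} \approx 1.1793 \cdot 10^{7}$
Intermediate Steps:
$s{\left(G,X \right)} = \frac{1}{3}$ ($s{\left(G,X \right)} = \frac{X \frac{1}{X}}{3} = \frac{1}{3} \cdot 1 = \frac{1}{3}$)
$\left(s{\left(-12,\frac{28 + 20}{72 - 35} \right)} - 138\right) \left(-43313 - 42353\right) = \left(\frac{1}{3} - 138\right) \left(-43313 - 42353\right) = \left(- \frac{413}{3}\right) \left(-85666\right) = \frac{35380058}{3}$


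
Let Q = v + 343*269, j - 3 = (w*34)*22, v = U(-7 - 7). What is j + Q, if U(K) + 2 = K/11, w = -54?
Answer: 570622/11 ≈ 51875.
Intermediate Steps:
U(K) = -2 + K/11
v = -36/11 (v = -2 + (-7 - 7)/11 = -2 + (1/11)*(-14) = -2 - 14/11 = -36/11 ≈ -3.2727)
j = -40389 (j = 3 - 54*34*22 = 3 - 1836*22 = 3 - 40392 = -40389)
Q = 1014901/11 (Q = -36/11 + 343*269 = -36/11 + 92267 = 1014901/11 ≈ 92264.)
j + Q = -40389 + 1014901/11 = 570622/11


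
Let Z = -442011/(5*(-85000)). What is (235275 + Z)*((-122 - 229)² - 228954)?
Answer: -10574487500864283/425000 ≈ -2.4881e+10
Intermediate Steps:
Z = 442011/425000 (Z = -442011/(-425000) = -442011*(-1/425000) = 442011/425000 ≈ 1.0400)
(235275 + Z)*((-122 - 229)² - 228954) = (235275 + 442011/425000)*((-122 - 229)² - 228954) = 99992317011*((-351)² - 228954)/425000 = 99992317011*(123201 - 228954)/425000 = (99992317011/425000)*(-105753) = -10574487500864283/425000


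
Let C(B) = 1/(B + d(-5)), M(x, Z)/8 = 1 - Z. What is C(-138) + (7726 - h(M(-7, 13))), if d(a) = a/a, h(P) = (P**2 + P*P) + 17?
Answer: -1469052/137 ≈ -10723.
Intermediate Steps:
M(x, Z) = 8 - 8*Z (M(x, Z) = 8*(1 - Z) = 8 - 8*Z)
h(P) = 17 + 2*P**2 (h(P) = (P**2 + P**2) + 17 = 2*P**2 + 17 = 17 + 2*P**2)
d(a) = 1
C(B) = 1/(1 + B) (C(B) = 1/(B + 1) = 1/(1 + B))
C(-138) + (7726 - h(M(-7, 13))) = 1/(1 - 138) + (7726 - (17 + 2*(8 - 8*13)**2)) = 1/(-137) + (7726 - (17 + 2*(8 - 104)**2)) = -1/137 + (7726 - (17 + 2*(-96)**2)) = -1/137 + (7726 - (17 + 2*9216)) = -1/137 + (7726 - (17 + 18432)) = -1/137 + (7726 - 1*18449) = -1/137 + (7726 - 18449) = -1/137 - 10723 = -1469052/137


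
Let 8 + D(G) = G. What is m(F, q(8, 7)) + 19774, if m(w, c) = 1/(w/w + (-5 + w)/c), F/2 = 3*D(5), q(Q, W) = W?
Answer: 316377/16 ≈ 19774.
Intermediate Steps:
D(G) = -8 + G
F = -18 (F = 2*(3*(-8 + 5)) = 2*(3*(-3)) = 2*(-9) = -18)
m(w, c) = 1/(1 + (-5 + w)/c)
m(F, q(8, 7)) + 19774 = 7/(-5 + 7 - 18) + 19774 = 7/(-16) + 19774 = 7*(-1/16) + 19774 = -7/16 + 19774 = 316377/16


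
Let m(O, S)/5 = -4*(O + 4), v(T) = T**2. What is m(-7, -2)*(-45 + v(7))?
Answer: 240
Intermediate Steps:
m(O, S) = -80 - 20*O (m(O, S) = 5*(-4*(O + 4)) = 5*(-4*(4 + O)) = 5*(-16 - 4*O) = -80 - 20*O)
m(-7, -2)*(-45 + v(7)) = (-80 - 20*(-7))*(-45 + 7**2) = (-80 + 140)*(-45 + 49) = 60*4 = 240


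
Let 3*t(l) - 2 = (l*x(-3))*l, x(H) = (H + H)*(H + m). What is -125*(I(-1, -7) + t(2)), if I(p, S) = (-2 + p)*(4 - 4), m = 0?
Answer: -9250/3 ≈ -3083.3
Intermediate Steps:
x(H) = 2*H**2 (x(H) = (H + H)*(H + 0) = (2*H)*H = 2*H**2)
I(p, S) = 0 (I(p, S) = (-2 + p)*0 = 0)
t(l) = 2/3 + 6*l**2 (t(l) = 2/3 + ((l*(2*(-3)**2))*l)/3 = 2/3 + ((l*(2*9))*l)/3 = 2/3 + ((l*18)*l)/3 = 2/3 + ((18*l)*l)/3 = 2/3 + (18*l**2)/3 = 2/3 + 6*l**2)
-125*(I(-1, -7) + t(2)) = -125*(0 + (2/3 + 6*2**2)) = -125*(0 + (2/3 + 6*4)) = -125*(0 + (2/3 + 24)) = -125*(0 + 74/3) = -125*74/3 = -9250/3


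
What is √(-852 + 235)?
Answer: I*√617 ≈ 24.839*I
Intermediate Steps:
√(-852 + 235) = √(-617) = I*√617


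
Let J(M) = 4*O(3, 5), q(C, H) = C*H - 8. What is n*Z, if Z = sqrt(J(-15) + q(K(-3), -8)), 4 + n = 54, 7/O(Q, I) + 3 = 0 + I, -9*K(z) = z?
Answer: 50*sqrt(30)/3 ≈ 91.287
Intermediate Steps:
K(z) = -z/9
O(Q, I) = 7/(-3 + I) (O(Q, I) = 7/(-3 + (0 + I)) = 7/(-3 + I))
n = 50 (n = -4 + 54 = 50)
q(C, H) = -8 + C*H
J(M) = 14 (J(M) = 4*(7/(-3 + 5)) = 4*(7/2) = 14)
Z = sqrt(30)/3 (Z = sqrt(14 + (-8 - 1/9*(-3)*(-8))) = sqrt(14 + (-8 + (1/3)*(-8))) = sqrt(14 + (-8 - 8/3)) = sqrt(14 - 32/3) = sqrt(10/3) = sqrt(30)/3 ≈ 1.8257)
n*Z = 50*(sqrt(30)/3) = 50*sqrt(30)/3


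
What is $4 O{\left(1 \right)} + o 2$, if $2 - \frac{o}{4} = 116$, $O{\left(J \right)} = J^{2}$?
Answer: $-908$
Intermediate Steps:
$o = -456$ ($o = 8 - 464 = -456$)
$4 O{\left(1 \right)} + o 2 = 4 \cdot 1^{2} - 912 = 4 \cdot 1 - 912 = 4 - 912 = -908$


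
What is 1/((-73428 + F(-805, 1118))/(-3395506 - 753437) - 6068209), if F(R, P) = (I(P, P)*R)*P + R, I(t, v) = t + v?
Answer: -1382981/8391546933738 ≈ -1.6481e-7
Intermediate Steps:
F(R, P) = R + 2*R*P² (F(R, P) = ((P + P)*R)*P + R = ((2*P)*R)*P + R = (2*P*R)*P + R = 2*R*P² + R = R + 2*R*P²)
1/((-73428 + F(-805, 1118))/(-3395506 - 753437) - 6068209) = 1/((-73428 - 805*(1 + 2*1118²))/(-3395506 - 753437) - 6068209) = 1/((-73428 - 805*(1 + 2*1249924))/(-4148943) - 6068209) = 1/((-73428 - 805*(1 + 2499848))*(-1/4148943) - 6068209) = 1/((-73428 - 805*2499849)*(-1/4148943) - 6068209) = 1/((-73428 - 2012378445)*(-1/4148943) - 6068209) = 1/(-2012451873*(-1/4148943) - 6068209) = 1/(670817291/1382981 - 6068209) = 1/(-8391546933738/1382981) = -1382981/8391546933738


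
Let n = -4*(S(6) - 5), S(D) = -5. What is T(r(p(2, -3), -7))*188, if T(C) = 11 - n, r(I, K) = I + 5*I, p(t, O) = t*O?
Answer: -5452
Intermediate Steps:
p(t, O) = O*t
r(I, K) = 6*I
n = 40 (n = -4*(-5 - 5) = -4*(-10) = 40)
T(C) = -29 (T(C) = 11 - 1*40 = 11 - 40 = -29)
T(r(p(2, -3), -7))*188 = -29*188 = -5452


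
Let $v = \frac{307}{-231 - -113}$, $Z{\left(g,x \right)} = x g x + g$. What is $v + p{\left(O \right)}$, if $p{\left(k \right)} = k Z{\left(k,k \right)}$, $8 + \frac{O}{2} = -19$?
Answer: $\frac{1003704389}{118} \approx 8.506 \cdot 10^{6}$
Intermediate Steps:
$O = -54$ ($O = -16 + 2 \left(-19\right) = -16 - 38 = -54$)
$Z{\left(g,x \right)} = g + g x^{2}$ ($Z{\left(g,x \right)} = g x x + g = g x^{2} + g = g + g x^{2}$)
$p{\left(k \right)} = k^{2} \left(1 + k^{2}\right)$ ($p{\left(k \right)} = k k \left(1 + k^{2}\right) = k^{2} \left(1 + k^{2}\right)$)
$v = - \frac{307}{118}$ ($v = \frac{307}{-231 + 113} = \frac{307}{-118} = 307 \left(- \frac{1}{118}\right) = - \frac{307}{118} \approx -2.6017$)
$v + p{\left(O \right)} = - \frac{307}{118} + \left(\left(-54\right)^{2} + \left(-54\right)^{4}\right) = - \frac{307}{118} + \left(2916 + 8503056\right) = - \frac{307}{118} + 8505972 = \frac{1003704389}{118}$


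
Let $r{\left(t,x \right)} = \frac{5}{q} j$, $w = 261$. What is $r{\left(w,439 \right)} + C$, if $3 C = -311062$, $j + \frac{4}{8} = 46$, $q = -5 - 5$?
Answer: $- \frac{1244521}{12} \approx -1.0371 \cdot 10^{5}$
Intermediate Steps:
$q = -10$ ($q = -5 - 5 = -10$)
$j = \frac{91}{2}$ ($j = - \frac{1}{2} + 46 = \frac{91}{2} \approx 45.5$)
$r{\left(t,x \right)} = - \frac{91}{4}$ ($r{\left(t,x \right)} = \frac{5}{-10} \cdot \frac{91}{2} = 5 \left(- \frac{1}{10}\right) \frac{91}{2} = \left(- \frac{1}{2}\right) \frac{91}{2} = - \frac{91}{4}$)
$C = - \frac{311062}{3}$ ($C = \frac{1}{3} \left(-311062\right) = - \frac{311062}{3} \approx -1.0369 \cdot 10^{5}$)
$r{\left(w,439 \right)} + C = - \frac{91}{4} - \frac{311062}{3} = - \frac{1244521}{12}$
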